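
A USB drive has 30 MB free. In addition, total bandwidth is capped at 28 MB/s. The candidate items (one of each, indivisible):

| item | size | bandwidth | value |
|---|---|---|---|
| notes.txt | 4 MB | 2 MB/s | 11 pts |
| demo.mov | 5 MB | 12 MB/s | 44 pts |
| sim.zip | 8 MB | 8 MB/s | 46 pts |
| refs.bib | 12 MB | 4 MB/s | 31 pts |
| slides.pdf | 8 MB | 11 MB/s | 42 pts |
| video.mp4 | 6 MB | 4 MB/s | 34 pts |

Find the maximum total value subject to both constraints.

Feasible sets respecting both limits:
- notes.txt+demo.mov+sim.zip+video.mp4: size 23, bandwidth 26, value 135
- notes.txt+sim.zip+slides.pdf+video.mp4: size 26, bandwidth 25, value 133
- notes.txt+demo.mov+sim.zip+refs.bib: size 29, bandwidth 26, value 132
Best: 135 pts.

135 pts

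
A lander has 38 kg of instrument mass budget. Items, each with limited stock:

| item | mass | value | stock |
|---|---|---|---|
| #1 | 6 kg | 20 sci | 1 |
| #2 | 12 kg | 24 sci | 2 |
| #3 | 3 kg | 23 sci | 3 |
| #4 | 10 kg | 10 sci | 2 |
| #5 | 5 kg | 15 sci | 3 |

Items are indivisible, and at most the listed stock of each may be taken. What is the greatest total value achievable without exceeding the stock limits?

Top feasible selections:
- 1×#1 + 1×#2 + 3×#3 + 2×#5: mass 37, value 143
- 1×#2 + 3×#3 + 3×#5: mass 36, value 138
Best: 143 sci.

143 sci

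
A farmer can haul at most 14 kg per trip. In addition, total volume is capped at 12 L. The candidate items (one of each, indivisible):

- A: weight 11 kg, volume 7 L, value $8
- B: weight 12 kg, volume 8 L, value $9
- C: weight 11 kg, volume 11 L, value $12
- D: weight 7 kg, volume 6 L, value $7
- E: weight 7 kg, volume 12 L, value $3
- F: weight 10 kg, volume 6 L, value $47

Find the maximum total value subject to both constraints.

$47

Feasible sets respecting both limits:
- F: weight 10, volume 6, value 47
- C: weight 11, volume 11, value 12
- B: weight 12, volume 8, value 9
- A: weight 11, volume 7, value 8
Best: $47.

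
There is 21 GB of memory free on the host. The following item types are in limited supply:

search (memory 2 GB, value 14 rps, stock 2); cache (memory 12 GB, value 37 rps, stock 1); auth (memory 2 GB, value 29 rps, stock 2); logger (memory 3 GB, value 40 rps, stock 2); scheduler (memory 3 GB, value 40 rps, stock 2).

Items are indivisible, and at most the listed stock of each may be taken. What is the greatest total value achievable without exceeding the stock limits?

246 rps

Best selections within memory 21 and stock limits:
- 2×search + 2×auth + 2×logger + 2×scheduler: memory 20, value 246
- 1×search + 2×auth + 2×logger + 2×scheduler: memory 18, value 232
Best: 246 rps.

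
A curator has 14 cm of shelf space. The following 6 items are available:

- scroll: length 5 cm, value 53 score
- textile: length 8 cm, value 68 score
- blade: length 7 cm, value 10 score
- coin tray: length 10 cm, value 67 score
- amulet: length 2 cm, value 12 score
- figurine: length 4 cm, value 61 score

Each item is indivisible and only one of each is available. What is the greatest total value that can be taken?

141 score

Check high-value combinations within 14 cm:
- textile+amulet+figurine: length 8+2+4=14, value 68+12+61=141
- textile+figurine: length 8+4=12, value 68+61=129
- coin tray+figurine: length 10+4=14, value 67+61=128
- scroll+amulet+figurine: length 5+2+4=11, value 53+12+61=126
- scroll+textile: length 5+8=13, value 53+68=121
Best: 141 score.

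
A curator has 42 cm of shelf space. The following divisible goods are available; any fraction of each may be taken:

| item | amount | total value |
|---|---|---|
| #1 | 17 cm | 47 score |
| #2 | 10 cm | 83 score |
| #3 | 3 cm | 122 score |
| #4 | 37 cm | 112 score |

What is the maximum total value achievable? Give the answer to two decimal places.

292.78

Take in order of value per unit:
- #3 (122/3 per unit): all 3 → value 122, running total 122.00
- #2 (83/10 per unit): all 10 → value 83, running total 205.00
- #4 (112/37 per unit): 29 of 37 → value 29×112/37 = 87.7838, running total 292.78
Total 292.78.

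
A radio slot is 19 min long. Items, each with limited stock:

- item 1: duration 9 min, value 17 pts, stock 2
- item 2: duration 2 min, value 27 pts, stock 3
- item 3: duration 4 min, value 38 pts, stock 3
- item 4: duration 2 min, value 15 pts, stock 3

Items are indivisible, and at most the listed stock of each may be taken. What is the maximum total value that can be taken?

Top feasible selections:
- 3×item 2 + 3×item 3: duration 18, value 195
- 3×item 2 + 2×item 3 + 2×item 4: duration 18, value 187
- 2×item 2 + 3×item 3 + 1×item 4: duration 18, value 183
Best: 195 pts.

195 pts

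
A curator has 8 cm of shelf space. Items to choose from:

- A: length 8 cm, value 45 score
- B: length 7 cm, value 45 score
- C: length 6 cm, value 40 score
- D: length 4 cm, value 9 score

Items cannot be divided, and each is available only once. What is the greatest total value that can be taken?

Check high-value combinations within 8 cm:
- B: length 7, value 45
- A: length 8, value 45
- C: length 6, value 40
- D: length 4, value 9
Best: 45 score.

45 score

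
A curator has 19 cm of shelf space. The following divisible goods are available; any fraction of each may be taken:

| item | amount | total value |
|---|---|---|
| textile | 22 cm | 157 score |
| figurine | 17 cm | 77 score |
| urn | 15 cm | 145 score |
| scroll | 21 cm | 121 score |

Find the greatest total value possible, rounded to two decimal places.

173.55

Take in order of value per unit:
- urn (145/15 per unit): all 15 → value 145, running total 145.00
- textile (157/22 per unit): 4 of 22 → value 4×157/22 = 28.5455, running total 173.55
Total 173.55.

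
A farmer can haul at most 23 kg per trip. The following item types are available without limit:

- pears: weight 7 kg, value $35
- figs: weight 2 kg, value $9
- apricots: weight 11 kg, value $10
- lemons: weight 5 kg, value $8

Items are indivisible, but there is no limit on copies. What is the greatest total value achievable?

$114

Best value-per-unit is pears at 35/7; filling with it alone gives 3×35 = 105.
Optimal mix: 3×pears + 1×figs → weight 23, value 114.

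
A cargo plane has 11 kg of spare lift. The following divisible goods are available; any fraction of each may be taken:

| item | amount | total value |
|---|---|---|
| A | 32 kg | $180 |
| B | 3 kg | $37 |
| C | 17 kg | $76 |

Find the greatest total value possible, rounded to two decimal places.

82.00

Take in order of value per unit:
- B (37/3 per unit): all 3 → value 37, running total 37.00
- A (180/32 per unit): 8 of 32 → value 8×180/32 = 45.0000, running total 82.00
Total 82.00.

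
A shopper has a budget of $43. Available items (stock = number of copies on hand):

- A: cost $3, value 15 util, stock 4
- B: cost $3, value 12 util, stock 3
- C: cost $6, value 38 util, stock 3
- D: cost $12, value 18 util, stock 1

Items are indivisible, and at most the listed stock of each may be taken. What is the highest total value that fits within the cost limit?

210 util

Best selections within cost 43 and stock limits:
- 4×A + 3×B + 3×C: cost 39, value 210
- 4×A + 2×B + 3×C: cost 36, value 198
- 3×A + 3×B + 3×C: cost 36, value 195
Best: 210 util.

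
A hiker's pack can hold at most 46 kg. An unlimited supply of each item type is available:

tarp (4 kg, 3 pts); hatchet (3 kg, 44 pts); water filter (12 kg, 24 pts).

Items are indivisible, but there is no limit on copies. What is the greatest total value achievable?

660 pts

Best value-per-unit is hatchet at 44/3, and filling with it alone uses weight 15×3=45. No mix of the others beats 15×44 = 660.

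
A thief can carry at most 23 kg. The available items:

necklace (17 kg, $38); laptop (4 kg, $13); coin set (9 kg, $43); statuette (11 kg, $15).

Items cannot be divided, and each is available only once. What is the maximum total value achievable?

$58

Check high-value combinations within 23 kg:
- coin set+statuette: weight 9+11=20, value 43+15=58
- laptop+coin set: weight 4+9=13, value 13+43=56
- necklace+laptop: weight 17+4=21, value 38+13=51
- coin set: weight 9, value 43
- necklace: weight 17, value 38
Best: $58.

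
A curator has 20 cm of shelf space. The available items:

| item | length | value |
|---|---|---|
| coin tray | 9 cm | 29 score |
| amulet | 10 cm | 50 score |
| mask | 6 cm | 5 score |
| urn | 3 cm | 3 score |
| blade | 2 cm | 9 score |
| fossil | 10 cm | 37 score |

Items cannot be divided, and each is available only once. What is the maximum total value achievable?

This is a 0/1 knapsack; check combinations near the capacity.
- amulet+fossil: length 10+10=20, value 50+37=87
- coin tray+amulet: length 9+10=19, value 29+50=79
- coin tray+fossil: length 9+10=19, value 29+37=66
Best: 87 score.

87 score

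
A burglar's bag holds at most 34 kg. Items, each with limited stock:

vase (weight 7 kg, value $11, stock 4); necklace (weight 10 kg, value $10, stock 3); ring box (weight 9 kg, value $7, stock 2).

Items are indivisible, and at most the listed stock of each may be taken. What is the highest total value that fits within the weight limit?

$44

Best selections within weight 34 and stock limits:
- 4×vase: weight 28, value 44
- 3×vase + 1×necklace: weight 31, value 43
- 2×vase + 2×necklace: weight 34, value 42
Best: $44.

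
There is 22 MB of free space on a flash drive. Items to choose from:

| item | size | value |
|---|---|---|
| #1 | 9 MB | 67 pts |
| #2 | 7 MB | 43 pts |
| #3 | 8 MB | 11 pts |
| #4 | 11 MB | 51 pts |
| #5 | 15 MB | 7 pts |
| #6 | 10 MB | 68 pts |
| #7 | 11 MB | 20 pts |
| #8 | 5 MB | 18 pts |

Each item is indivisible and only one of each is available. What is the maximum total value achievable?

Check high-value combinations within 22 MB:
- #1+#6: size 9+10=19, value 67+68=135
- #2+#6+#8: size 7+10+5=22, value 43+68+18=129
- #1+#2+#8: size 9+7+5=21, value 67+43+18=128
- #4+#6: size 11+10=21, value 51+68=119
- #1+#4: size 9+11=20, value 67+51=118
Best: 135 pts.

135 pts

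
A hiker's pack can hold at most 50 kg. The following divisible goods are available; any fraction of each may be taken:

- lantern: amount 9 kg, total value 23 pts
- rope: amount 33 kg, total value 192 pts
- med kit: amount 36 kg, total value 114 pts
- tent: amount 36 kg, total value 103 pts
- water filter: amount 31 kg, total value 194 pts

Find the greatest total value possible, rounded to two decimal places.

Take in order of value per unit:
- water filter (194/31 per unit): all 31 → value 194, running total 194.00
- rope (192/33 per unit): 19 of 33 → value 19×192/33 = 110.5455, running total 304.55
Total 304.55.

304.55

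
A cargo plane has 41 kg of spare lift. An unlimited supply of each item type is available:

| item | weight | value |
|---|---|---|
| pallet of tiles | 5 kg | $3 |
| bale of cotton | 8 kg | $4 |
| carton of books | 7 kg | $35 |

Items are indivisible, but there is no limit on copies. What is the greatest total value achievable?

Best value-per-unit is carton of books at 35/7; filling with it alone gives 5×35 = 175.
Optimal mix: 1×pallet of tiles + 5×carton of books → weight 40, value 178.

$178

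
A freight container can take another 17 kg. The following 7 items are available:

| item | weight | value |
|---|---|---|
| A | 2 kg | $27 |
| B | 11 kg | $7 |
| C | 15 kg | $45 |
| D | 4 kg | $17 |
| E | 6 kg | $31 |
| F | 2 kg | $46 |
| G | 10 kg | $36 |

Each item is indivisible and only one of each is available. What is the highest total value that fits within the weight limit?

$121

Check high-value combinations within 17 kg:
- A+D+E+F: weight 2+4+6+2=14, value 27+17+31+46=121
- A+F+G: weight 2+2+10=14, value 27+46+36=109
- A+E+F: weight 2+6+2=10, value 27+31+46=104
- D+F+G: weight 4+2+10=16, value 17+46+36=99
- D+E+F: weight 4+6+2=12, value 17+31+46=94
Best: $121.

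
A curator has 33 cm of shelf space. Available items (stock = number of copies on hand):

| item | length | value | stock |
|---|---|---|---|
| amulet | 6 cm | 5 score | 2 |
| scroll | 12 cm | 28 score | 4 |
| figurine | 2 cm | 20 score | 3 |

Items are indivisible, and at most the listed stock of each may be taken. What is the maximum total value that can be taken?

Top feasible selections:
- 2×scroll + 3×figurine: length 30, value 116
- 2×amulet + 1×scroll + 3×figurine: length 30, value 98
Best: 116 score.

116 score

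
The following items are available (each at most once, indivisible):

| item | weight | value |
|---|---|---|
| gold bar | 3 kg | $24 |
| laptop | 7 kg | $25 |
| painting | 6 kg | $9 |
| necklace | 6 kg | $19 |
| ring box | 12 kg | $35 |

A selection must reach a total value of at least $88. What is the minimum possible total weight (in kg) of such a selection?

28

Subsets with value ≥ 88, sorted by total weight:
- gold bar+laptop+necklace+ring box: weight 28, value 103
- gold bar+laptop+painting+ring box: weight 28, value 93
- laptop+painting+necklace+ring box: weight 31, value 88
- gold bar+laptop+painting+necklace+ring box: weight 34, value 112
Minimum weight: 28 kg.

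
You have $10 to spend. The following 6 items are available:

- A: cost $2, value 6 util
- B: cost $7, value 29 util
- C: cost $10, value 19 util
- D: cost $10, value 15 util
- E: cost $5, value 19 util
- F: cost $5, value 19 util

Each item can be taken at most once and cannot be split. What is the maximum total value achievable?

Check high-value combinations within $10:
- E+F: cost 5+5=10, value 19+19=38
- A+B: cost 2+7=9, value 6+29=35
- B: cost 7, value 29
- A+E: cost 2+5=7, value 6+19=25
Best: 38 util.

38 util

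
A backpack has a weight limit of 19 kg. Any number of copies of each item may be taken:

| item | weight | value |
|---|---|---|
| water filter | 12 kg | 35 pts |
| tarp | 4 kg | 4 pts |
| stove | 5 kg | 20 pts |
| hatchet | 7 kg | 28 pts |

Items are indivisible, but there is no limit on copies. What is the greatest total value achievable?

Best value-per-unit is stove at 20/5; filling with it alone gives 3×20 = 60.
Optimal mix: 1×stove + 2×hatchet → weight 19, value 76.

76 pts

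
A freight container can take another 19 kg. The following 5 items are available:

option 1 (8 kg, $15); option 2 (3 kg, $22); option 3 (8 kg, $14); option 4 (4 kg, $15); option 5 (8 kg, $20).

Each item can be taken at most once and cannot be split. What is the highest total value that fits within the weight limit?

This is a 0/1 knapsack; check combinations near the capacity.
- option 2+option 4+option 5: weight 3+4+8=15, value 22+15+20=57
- option 1+option 2+option 5: weight 8+3+8=19, value 15+22+20=57
- option 2+option 3+option 5: weight 3+8+8=19, value 22+14+20=56
- option 1+option 2+option 4: weight 8+3+4=15, value 15+22+15=52
- option 2+option 3+option 4: weight 3+8+4=15, value 22+14+15=51
Best: $57.

$57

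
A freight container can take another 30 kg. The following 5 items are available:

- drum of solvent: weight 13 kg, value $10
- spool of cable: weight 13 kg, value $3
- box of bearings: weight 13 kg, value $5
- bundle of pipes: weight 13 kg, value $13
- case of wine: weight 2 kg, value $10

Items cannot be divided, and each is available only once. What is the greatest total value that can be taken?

$33

Check high-value combinations within 30 kg:
- drum of solvent+bundle of pipes+case of wine: weight 13+13+2=28, value 10+13+10=33
- box of bearings+bundle of pipes+case of wine: weight 13+13+2=28, value 5+13+10=28
- spool of cable+bundle of pipes+case of wine: weight 13+13+2=28, value 3+13+10=26
- drum of solvent+box of bearings+case of wine: weight 13+13+2=28, value 10+5+10=25
Best: $33.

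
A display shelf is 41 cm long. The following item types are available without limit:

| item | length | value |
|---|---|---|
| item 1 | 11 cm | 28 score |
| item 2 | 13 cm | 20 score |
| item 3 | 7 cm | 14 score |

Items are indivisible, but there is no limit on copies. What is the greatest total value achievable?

98 score

Best value-per-unit is item 1 at 28/11; filling with it alone gives 3×28 = 84.
Optimal mix: 3×item 1 + 1×item 3 → length 40, value 98.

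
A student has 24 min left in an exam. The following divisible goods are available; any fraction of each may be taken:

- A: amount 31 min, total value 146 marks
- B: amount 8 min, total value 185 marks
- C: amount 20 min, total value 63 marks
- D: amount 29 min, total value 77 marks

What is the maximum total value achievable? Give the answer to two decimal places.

Take in order of value per unit:
- B (185/8 per unit): all 8 → value 185, running total 185.00
- A (146/31 per unit): 16 of 31 → value 16×146/31 = 75.3548, running total 260.35
Total 260.35.

260.35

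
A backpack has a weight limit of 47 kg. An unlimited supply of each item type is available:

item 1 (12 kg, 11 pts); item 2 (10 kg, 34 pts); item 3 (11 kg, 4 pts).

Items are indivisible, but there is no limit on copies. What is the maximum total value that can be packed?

Best value-per-unit is item 2 at 34/10, and filling with it alone uses weight 4×10=40. No mix of the others beats 4×34 = 136.

136 pts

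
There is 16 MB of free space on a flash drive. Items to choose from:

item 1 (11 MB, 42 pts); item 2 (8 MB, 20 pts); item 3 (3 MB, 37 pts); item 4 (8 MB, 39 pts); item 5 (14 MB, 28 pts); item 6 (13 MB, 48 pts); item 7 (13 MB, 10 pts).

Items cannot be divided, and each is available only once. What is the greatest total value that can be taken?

85 pts

This is a 0/1 knapsack; check combinations near the capacity.
- item 3+item 6: size 3+13=16, value 37+48=85
- item 1+item 3: size 11+3=14, value 42+37=79
- item 3+item 4: size 3+8=11, value 37+39=76
- item 2+item 4: size 8+8=16, value 20+39=59
- item 2+item 3: size 8+3=11, value 20+37=57
Best: 85 pts.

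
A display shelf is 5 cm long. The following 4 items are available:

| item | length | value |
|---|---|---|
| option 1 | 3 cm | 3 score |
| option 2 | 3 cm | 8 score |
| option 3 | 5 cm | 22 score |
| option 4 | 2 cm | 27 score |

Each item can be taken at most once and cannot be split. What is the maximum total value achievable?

35 score

Check high-value combinations within 5 cm:
- option 2+option 4: length 3+2=5, value 8+27=35
- option 1+option 4: length 3+2=5, value 3+27=30
- option 4: length 2, value 27
- option 3: length 5, value 22
- option 2: length 3, value 8
Best: 35 score.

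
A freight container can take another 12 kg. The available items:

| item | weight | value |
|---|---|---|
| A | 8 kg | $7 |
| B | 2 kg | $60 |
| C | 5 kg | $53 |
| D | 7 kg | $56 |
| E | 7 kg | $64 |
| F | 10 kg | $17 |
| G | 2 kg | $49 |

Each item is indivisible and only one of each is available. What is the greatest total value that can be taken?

$173

Check high-value combinations within 12 kg:
- B+E+G: weight 2+7+2=11, value 60+64+49=173
- B+D+G: weight 2+7+2=11, value 60+56+49=165
- B+C+G: weight 2+5+2=9, value 60+53+49=162
Best: $173.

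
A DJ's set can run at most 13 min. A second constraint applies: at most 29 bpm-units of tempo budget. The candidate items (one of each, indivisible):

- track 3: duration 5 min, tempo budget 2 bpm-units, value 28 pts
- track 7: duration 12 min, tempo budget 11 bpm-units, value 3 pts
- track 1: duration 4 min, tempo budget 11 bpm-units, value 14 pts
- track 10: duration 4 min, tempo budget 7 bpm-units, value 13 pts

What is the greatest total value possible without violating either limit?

55 pts

Feasible sets respecting both limits:
- track 3+track 1+track 10: duration 13, tempo budget 20, value 55
- track 3+track 1: duration 9, tempo budget 13, value 42
- track 3+track 10: duration 9, tempo budget 9, value 41
Best: 55 pts.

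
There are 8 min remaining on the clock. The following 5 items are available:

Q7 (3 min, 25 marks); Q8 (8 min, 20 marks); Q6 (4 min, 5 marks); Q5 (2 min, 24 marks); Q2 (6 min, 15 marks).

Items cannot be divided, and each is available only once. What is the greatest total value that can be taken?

This is a 0/1 knapsack; check combinations near the capacity.
- Q7+Q5: time 3+2=5, value 25+24=49
- Q5+Q2: time 2+6=8, value 24+15=39
- Q7+Q6: time 3+4=7, value 25+5=30
- Q6+Q5: time 4+2=6, value 5+24=29
- Q7: time 3, value 25
Best: 49 marks.

49 marks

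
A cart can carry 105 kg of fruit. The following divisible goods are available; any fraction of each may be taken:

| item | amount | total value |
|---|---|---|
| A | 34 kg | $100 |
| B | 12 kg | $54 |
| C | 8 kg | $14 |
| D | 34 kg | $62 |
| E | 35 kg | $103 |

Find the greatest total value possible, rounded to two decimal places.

Take in order of value per unit:
- B (54/12 per unit): all 12 → value 54, running total 54.00
- E (103/35 per unit): all 35 → value 103, running total 157.00
- A (100/34 per unit): all 34 → value 100, running total 257.00
- D (62/34 per unit): 24 of 34 → value 24×62/34 = 43.7647, running total 300.76
Total 300.76.

300.76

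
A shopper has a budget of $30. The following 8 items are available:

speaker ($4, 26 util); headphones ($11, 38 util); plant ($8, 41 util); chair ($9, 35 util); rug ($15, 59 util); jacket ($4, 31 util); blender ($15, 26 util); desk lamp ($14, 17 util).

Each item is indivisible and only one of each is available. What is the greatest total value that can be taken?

This is a 0/1 knapsack; check combinations near the capacity.
- speaker+headphones+plant+jacket: cost 4+11+8+4=27, value 26+38+41+31=136
- speaker+plant+chair+jacket: cost 4+8+9+4=25, value 26+41+35+31=133
- plant+rug+jacket: cost 8+15+4=27, value 41+59+31=131
Best: 136 util.

136 util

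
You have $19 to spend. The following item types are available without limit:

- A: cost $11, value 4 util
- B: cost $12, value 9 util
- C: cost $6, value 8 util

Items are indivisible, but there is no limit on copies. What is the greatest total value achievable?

24 util

Best value-per-unit is C at 8/6, and filling with it alone uses cost 3×6=18. No mix of the others beats 3×8 = 24.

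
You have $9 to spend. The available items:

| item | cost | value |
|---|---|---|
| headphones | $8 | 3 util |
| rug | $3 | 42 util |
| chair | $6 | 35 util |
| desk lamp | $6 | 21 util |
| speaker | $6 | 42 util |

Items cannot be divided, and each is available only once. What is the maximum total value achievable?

Check high-value combinations within $9:
- rug+speaker: cost 3+6=9, value 42+42=84
- rug+chair: cost 3+6=9, value 42+35=77
- rug+desk lamp: cost 3+6=9, value 42+21=63
- rug: cost 3, value 42
Best: 84 util.

84 util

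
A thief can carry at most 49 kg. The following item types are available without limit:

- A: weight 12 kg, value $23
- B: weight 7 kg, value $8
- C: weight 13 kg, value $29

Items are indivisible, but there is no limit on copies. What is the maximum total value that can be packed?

Best value-per-unit is C at 29/13; filling with it alone gives 3×29 = 87.
Optimal mix: 3×A + 1×C → weight 49, value 98.

$98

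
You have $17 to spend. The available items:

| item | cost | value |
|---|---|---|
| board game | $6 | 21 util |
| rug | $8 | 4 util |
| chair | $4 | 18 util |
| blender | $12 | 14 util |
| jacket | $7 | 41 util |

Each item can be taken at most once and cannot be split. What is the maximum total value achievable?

80 util

Check high-value combinations within $17:
- board game+chair+jacket: cost 6+4+7=17, value 21+18+41=80
- board game+jacket: cost 6+7=13, value 21+41=62
- chair+jacket: cost 4+7=11, value 18+41=59
- rug+jacket: cost 8+7=15, value 4+41=45
- jacket: cost 7, value 41
Best: 80 util.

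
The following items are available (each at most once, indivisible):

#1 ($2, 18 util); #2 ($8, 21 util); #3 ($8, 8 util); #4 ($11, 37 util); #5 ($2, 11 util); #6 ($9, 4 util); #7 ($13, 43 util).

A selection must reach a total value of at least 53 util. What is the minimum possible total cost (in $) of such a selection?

13

Subsets with value ≥ 53, sorted by total cost:
- #1+#4: cost 13, value 55
- #1+#4+#5: cost 15, value 66
Minimum cost: 13 $.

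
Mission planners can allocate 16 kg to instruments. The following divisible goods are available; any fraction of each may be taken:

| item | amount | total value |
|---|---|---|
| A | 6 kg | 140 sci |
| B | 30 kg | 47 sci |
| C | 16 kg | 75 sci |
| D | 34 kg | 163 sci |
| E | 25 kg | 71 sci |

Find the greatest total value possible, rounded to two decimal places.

Take in order of value per unit:
- A (140/6 per unit): all 6 → value 140, running total 140.00
- D (163/34 per unit): 10 of 34 → value 10×163/34 = 47.9412, running total 187.94
Total 187.94.

187.94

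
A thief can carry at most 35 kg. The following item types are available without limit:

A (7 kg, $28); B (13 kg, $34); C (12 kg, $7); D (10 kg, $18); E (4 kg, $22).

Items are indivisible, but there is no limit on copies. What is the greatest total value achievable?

$182

Best value-per-unit is E at 22/4; filling with it alone gives 8×22 = 176.
Optimal mix: 1×A + 7×E → weight 35, value 182.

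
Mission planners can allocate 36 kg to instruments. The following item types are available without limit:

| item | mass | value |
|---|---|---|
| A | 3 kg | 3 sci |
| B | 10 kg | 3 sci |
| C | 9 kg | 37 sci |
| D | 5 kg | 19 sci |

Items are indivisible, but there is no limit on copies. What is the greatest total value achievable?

148 sci

Best value-per-unit is C at 37/9, and filling with it alone uses mass 4×9=36. No mix of the others beats 4×37 = 148.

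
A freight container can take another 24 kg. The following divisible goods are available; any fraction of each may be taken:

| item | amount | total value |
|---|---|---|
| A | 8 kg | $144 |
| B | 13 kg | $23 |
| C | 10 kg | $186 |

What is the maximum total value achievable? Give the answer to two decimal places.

340.62

Take in order of value per unit:
- C (186/10 per unit): all 10 → value 186, running total 186.00
- A (144/8 per unit): all 8 → value 144, running total 330.00
- B (23/13 per unit): 6 of 13 → value 6×23/13 = 10.6154, running total 340.62
Total 340.62.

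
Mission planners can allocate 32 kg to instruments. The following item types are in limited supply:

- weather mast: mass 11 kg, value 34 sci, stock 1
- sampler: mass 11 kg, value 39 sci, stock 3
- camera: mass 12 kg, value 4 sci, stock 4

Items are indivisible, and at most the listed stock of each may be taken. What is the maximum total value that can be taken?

78 sci

Top feasible selections:
- 2×sampler: mass 22, value 78
- 1×weather mast + 1×sampler: mass 22, value 73
- 1×sampler + 1×camera: mass 23, value 43
- 1×sampler: mass 11, value 39
Best: 78 sci.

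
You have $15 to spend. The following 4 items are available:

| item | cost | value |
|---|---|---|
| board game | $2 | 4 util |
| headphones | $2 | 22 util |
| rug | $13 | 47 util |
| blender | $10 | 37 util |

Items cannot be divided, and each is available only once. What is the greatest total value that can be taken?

69 util

Check high-value combinations within $15:
- headphones+rug: cost 2+13=15, value 22+47=69
- board game+headphones+blender: cost 2+2+10=14, value 4+22+37=63
- headphones+blender: cost 2+10=12, value 22+37=59
- board game+rug: cost 2+13=15, value 4+47=51
- rug: cost 13, value 47
Best: 69 util.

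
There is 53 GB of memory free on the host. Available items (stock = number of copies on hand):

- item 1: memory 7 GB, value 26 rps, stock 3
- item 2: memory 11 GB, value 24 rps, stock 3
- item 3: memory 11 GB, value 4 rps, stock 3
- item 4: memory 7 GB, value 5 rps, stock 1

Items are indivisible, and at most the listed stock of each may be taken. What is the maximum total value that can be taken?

Top feasible selections:
- 3×item 1 + 2×item 2 + 1×item 4: memory 50, value 131
- 3×item 1 + 2×item 2: memory 43, value 126
Best: 131 rps.

131 rps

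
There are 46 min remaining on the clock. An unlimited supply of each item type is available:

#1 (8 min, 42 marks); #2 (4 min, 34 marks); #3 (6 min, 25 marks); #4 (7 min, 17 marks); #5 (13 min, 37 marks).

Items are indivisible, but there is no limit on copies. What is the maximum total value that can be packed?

Best value-per-unit is #2 at 34/4, and filling with it alone uses time 11×4=44. No mix of the others beats 11×34 = 374.

374 marks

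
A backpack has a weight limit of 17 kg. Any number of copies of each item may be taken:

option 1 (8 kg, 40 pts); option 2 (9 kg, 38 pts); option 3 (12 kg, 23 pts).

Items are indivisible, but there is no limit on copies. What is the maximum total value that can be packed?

Best value-per-unit is option 1 at 40/8, and filling with it alone uses weight 2×8=16. No mix of the others beats 2×40 = 80.

80 pts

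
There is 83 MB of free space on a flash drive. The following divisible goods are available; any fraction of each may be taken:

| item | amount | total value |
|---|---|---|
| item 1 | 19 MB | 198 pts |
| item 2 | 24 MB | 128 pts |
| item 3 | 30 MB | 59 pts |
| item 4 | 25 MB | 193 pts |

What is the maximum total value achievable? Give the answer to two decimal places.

Take in order of value per unit:
- item 1 (198/19 per unit): all 19 → value 198, running total 198.00
- item 4 (193/25 per unit): all 25 → value 193, running total 391.00
- item 2 (128/24 per unit): all 24 → value 128, running total 519.00
- item 3 (59/30 per unit): 15 of 30 → value 15×59/30 = 29.5000, running total 548.50
Total 548.50.

548.50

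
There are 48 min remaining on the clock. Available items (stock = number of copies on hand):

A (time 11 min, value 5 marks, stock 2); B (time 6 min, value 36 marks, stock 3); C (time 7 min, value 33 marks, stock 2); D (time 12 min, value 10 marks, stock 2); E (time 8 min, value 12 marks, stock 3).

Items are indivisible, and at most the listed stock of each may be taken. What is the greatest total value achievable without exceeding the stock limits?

Top feasible selections:
- 3×B + 2×C + 2×E: time 48, value 198
- 3×B + 2×C + 1×E: time 40, value 186
- 3×B + 2×C + 1×D: time 44, value 184
Best: 198 marks.

198 marks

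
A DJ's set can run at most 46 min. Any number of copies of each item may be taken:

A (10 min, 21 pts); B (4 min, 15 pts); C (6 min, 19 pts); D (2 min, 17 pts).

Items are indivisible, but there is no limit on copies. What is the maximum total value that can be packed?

391 pts

Best value-per-unit is D at 17/2, and filling with it alone uses duration 23×2=46. No mix of the others beats 23×17 = 391.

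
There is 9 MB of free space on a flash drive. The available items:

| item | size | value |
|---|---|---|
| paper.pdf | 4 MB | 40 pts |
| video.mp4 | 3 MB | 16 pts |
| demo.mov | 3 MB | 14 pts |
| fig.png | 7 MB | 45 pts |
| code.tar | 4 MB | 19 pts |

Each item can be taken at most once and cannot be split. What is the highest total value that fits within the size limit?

59 pts

This is a 0/1 knapsack; check combinations near the capacity.
- paper.pdf+code.tar: size 4+4=8, value 40+19=59
- paper.pdf+video.mp4: size 4+3=7, value 40+16=56
- paper.pdf+demo.mov: size 4+3=7, value 40+14=54
- fig.png: size 7, value 45
- paper.pdf: size 4, value 40
Best: 59 pts.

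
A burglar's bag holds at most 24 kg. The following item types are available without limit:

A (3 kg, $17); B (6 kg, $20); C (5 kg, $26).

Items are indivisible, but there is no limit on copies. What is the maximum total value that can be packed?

Best value-per-unit is A at 17/3, and filling with it alone uses weight 8×3=24. No mix of the others beats 8×17 = 136.

$136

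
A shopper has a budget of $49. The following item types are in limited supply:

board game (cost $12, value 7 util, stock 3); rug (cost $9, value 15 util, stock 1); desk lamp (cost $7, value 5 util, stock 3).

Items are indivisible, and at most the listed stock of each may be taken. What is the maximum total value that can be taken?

39 util

Top feasible selections:
- 2×board game + 1×rug + 2×desk lamp: cost 47, value 39
- 1×board game + 1×rug + 3×desk lamp: cost 42, value 37
Best: 39 util.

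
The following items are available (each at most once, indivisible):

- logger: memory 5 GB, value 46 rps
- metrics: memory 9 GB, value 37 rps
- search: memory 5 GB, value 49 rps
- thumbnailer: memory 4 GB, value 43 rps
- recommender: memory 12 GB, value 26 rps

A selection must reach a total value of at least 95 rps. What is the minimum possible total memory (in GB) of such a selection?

10

Subsets with value ≥ 95, sorted by total memory:
- logger+search: memory 10, value 95
- logger+search+thumbnailer: memory 14, value 138
- metrics+search+thumbnailer: memory 18, value 129
Minimum memory: 10 GB.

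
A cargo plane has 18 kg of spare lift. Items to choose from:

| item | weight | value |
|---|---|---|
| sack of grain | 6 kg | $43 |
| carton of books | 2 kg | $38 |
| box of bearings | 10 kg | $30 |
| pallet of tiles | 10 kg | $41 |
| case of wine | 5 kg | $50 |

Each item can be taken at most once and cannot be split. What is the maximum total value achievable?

Check high-value combinations within 18 kg:
- sack of grain+carton of books+case of wine: weight 6+2+5=13, value 43+38+50=131
- carton of books+pallet of tiles+case of wine: weight 2+10+5=17, value 38+41+50=129
- sack of grain+carton of books+pallet of tiles: weight 6+2+10=18, value 43+38+41=122
- carton of books+box of bearings+case of wine: weight 2+10+5=17, value 38+30+50=118
- sack of grain+carton of books+box of bearings: weight 6+2+10=18, value 43+38+30=111
Best: $131.

$131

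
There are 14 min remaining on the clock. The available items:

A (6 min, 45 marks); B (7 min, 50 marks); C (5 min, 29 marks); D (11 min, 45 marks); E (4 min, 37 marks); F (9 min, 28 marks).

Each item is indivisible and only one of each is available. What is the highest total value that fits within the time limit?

Check high-value combinations within 14 min:
- A+B: time 6+7=13, value 45+50=95
- B+E: time 7+4=11, value 50+37=87
- A+E: time 6+4=10, value 45+37=82
- B+C: time 7+5=12, value 50+29=79
Best: 95 marks.

95 marks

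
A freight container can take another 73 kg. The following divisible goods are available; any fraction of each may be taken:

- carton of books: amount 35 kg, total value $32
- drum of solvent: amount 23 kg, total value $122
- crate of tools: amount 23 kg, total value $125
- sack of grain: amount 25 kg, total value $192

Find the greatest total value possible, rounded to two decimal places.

440.83

Take in order of value per unit:
- sack of grain (192/25 per unit): all 25 → value 192, running total 192.00
- crate of tools (125/23 per unit): all 23 → value 125, running total 317.00
- drum of solvent (122/23 per unit): all 23 → value 122, running total 439.00
- carton of books (32/35 per unit): 2 of 35 → value 2×32/35 = 1.8286, running total 440.83
Total 440.83.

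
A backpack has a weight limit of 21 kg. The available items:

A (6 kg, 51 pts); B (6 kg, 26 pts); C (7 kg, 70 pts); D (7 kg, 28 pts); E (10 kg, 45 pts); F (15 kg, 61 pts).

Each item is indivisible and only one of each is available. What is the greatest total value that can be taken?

Check high-value combinations within 21 kg:
- A+C+D: weight 6+7+7=20, value 51+70+28=149
- A+B+C: weight 6+6+7=19, value 51+26+70=147
- B+C+D: weight 6+7+7=20, value 26+70+28=124
- A+C: weight 6+7=13, value 51+70=121
- C+E: weight 7+10=17, value 70+45=115
Best: 149 pts.

149 pts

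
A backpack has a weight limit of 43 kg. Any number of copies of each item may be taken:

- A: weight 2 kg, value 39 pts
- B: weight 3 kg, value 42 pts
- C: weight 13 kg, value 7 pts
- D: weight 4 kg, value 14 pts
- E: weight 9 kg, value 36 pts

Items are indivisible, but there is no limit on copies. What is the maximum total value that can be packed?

Best value-per-unit is A at 39/2; filling with it alone gives 21×39 = 819.
Optimal mix: 20×A + 1×B → weight 43, value 822.

822 pts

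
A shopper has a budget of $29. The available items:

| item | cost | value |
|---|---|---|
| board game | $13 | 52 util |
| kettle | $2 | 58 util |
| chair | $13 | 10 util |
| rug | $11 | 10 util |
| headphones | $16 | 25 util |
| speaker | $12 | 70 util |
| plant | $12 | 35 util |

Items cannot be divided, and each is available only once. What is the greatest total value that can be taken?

Check high-value combinations within $29:
- board game+kettle+speaker: cost 13+2+12=27, value 52+58+70=180
- kettle+speaker+plant: cost 2+12+12=26, value 58+70+35=163
- board game+kettle+plant: cost 13+2+12=27, value 52+58+35=145
- kettle+rug+speaker: cost 2+11+12=25, value 58+10+70=138
Best: 180 util.

180 util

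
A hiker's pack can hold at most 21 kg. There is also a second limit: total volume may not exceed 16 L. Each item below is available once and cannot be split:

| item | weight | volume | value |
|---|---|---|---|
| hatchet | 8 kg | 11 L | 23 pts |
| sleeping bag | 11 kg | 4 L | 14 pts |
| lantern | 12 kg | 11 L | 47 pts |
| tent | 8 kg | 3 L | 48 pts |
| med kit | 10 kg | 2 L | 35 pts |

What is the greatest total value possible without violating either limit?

95 pts

Feasible sets respecting both limits:
- lantern+tent: weight 20, volume 14, value 95
- tent+med kit: weight 18, volume 5, value 83
- hatchet+tent: weight 16, volume 14, value 71
Best: 95 pts.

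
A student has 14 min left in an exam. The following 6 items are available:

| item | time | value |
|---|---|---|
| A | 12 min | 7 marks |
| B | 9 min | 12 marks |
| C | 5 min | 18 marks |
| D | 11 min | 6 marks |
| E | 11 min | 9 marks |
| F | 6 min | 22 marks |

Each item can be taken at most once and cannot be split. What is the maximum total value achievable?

40 marks

Check high-value combinations within 14 min:
- C+F: time 5+6=11, value 18+22=40
- B+C: time 9+5=14, value 12+18=30
- F: time 6, value 22
Best: 40 marks.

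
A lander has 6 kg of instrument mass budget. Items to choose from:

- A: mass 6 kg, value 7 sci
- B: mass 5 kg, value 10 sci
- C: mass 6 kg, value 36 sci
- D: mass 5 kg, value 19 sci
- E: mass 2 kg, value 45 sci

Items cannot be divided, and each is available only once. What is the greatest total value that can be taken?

45 sci

Check high-value combinations within 6 kg:
- E: mass 2, value 45
- C: mass 6, value 36
- D: mass 5, value 19
- B: mass 5, value 10
- A: mass 6, value 7
Best: 45 sci.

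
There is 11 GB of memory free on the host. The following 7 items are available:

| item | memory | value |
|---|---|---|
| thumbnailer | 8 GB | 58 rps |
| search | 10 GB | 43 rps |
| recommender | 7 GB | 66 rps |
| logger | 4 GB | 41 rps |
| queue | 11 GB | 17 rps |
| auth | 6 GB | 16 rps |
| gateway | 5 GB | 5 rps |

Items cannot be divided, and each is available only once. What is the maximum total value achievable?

Check high-value combinations within 11 GB:
- recommender+logger: memory 7+4=11, value 66+41=107
- recommender: memory 7, value 66
- thumbnailer: memory 8, value 58
Best: 107 rps.

107 rps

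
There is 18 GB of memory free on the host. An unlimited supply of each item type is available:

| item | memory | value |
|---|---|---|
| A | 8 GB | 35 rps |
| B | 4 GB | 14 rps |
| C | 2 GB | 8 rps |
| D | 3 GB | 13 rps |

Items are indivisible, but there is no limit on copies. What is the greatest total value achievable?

Best value-per-unit is A at 35/8; filling with it alone gives 2×35 = 70.
Optimal mix: 2×A + 1×C → memory 18, value 78.

78 rps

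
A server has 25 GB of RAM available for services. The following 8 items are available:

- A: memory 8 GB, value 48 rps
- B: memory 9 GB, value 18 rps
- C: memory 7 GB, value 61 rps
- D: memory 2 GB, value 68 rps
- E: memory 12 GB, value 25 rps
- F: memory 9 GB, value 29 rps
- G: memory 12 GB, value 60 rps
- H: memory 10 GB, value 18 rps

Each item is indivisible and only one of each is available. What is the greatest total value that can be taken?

189 rps

Check high-value combinations within 25 GB:
- C+D+G: memory 7+2+12=21, value 61+68+60=189
- A+C+D: memory 8+7+2=17, value 48+61+68=177
- A+D+G: memory 8+2+12=22, value 48+68+60=176
- C+D+F: memory 7+2+9=18, value 61+68+29=158
- D+F+G: memory 2+9+12=23, value 68+29+60=157
Best: 189 rps.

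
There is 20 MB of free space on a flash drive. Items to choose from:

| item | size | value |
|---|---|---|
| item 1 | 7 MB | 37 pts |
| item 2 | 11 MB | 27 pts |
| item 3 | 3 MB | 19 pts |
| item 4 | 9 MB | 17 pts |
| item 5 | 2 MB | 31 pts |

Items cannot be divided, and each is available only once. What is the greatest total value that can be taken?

Check high-value combinations within 20 MB:
- item 1+item 2+item 5: size 7+11+2=20, value 37+27+31=95
- item 1+item 3+item 5: size 7+3+2=12, value 37+19+31=87
- item 1+item 4+item 5: size 7+9+2=18, value 37+17+31=85
- item 2+item 3+item 5: size 11+3+2=16, value 27+19+31=77
Best: 95 pts.

95 pts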